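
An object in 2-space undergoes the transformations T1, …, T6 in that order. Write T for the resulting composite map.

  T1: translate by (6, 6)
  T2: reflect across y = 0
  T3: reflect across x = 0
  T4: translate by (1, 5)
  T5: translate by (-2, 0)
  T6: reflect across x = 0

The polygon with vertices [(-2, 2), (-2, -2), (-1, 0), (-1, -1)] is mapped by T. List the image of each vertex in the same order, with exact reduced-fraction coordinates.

T1 translate by (6, 6): (-2, 2) → (4, 8); (-2, -2) → (4, 4); (-1, 0) → (5, 6); (-1, -1) → (5, 5)
T2 reflect across y = 0: (4, 8) → (4, -8); (4, 4) → (4, -4); (5, 6) → (5, -6); (5, 5) → (5, -5)
T3 reflect across x = 0: (4, -8) → (-4, -8); (4, -4) → (-4, -4); (5, -6) → (-5, -6); (5, -5) → (-5, -5)
T4 translate by (1, 5): (-4, -8) → (-3, -3); (-4, -4) → (-3, 1); (-5, -6) → (-4, -1); (-5, -5) → (-4, 0)
T5 translate by (-2, 0): (-3, -3) → (-5, -3); (-3, 1) → (-5, 1); (-4, -1) → (-6, -1); (-4, 0) → (-6, 0)
T6 reflect across x = 0: (-5, -3) → (5, -3); (-5, 1) → (5, 1); (-6, -1) → (6, -1); (-6, 0) → (6, 0)

image vertices: (5, -3), (5, 1), (6, -1), (6, 0)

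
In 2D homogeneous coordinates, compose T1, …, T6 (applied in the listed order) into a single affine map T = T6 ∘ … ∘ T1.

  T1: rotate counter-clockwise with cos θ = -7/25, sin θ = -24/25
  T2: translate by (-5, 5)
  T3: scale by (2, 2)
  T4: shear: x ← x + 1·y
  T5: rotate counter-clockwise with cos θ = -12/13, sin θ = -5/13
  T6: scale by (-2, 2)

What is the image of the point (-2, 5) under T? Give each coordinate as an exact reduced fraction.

T(p) = (4296/325, -9564/325)

T1 rotate counter-clockwise with cos θ = -7/25, sin θ = -24/25: (-2, 5) → (134/25, 13/25)
T2 translate by (-5, 5): (134/25, 13/25) → (9/25, 138/25)
T3 scale by (2, 2): (9/25, 138/25) → (18/25, 276/25)
T4 shear: x ← x + 1·y: (18/25, 276/25) → (294/25, 276/25)
T5 rotate counter-clockwise with cos θ = -12/13, sin θ = -5/13: (294/25, 276/25) → (-2148/325, -4782/325)
T6 scale by (-2, 2): (-2148/325, -4782/325) → (4296/325, -9564/325)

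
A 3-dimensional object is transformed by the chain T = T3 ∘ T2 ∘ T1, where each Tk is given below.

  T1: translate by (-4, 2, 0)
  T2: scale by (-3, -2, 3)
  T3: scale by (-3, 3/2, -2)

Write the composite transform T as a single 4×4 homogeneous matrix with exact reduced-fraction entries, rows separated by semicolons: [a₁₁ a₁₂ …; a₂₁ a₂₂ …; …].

T1 = [1 0 0 -4; 0 1 0 2; 0 0 1 0; 0 0 0 1]
T2·T1 = [-3 0 0 12; 0 -2 0 -4; 0 0 3 0; 0 0 0 1]
T3·…·T1 = [9 0 0 -36; 0 -3 0 -6; 0 0 -6 0; 0 0 0 1]

T = [9 0 0 -36; 0 -3 0 -6; 0 0 -6 0; 0 0 0 1]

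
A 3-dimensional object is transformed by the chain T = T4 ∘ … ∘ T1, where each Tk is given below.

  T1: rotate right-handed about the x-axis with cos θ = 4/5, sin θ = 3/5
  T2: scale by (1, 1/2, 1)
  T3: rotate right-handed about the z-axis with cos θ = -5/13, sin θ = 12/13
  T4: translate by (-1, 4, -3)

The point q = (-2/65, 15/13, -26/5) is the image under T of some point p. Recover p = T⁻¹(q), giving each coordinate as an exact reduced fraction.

p = (-3, -1, -2)

T1 = [1 0 0 0; 0 4/5 -3/5 0; 0 3/5 4/5 0; 0 0 0 1]
T2·T1 = [1 0 0 0; 0 2/5 -3/10 0; 0 3/5 4/5 0; 0 0 0 1]
T3·…·T1 = [-5/13 -24/65 18/65 0; 12/13 -2/13 3/26 0; 0 3/5 4/5 0; 0 0 0 1]
T4·…·T1 = [-5/13 -24/65 18/65 -1; 12/13 -2/13 3/26 4; 0 3/5 4/5 -3; 0 0 0 1]
det M = 1/2; M⁻¹ = [-5/13 12/13 0 -53/13; -96/65 -8/13 3/5 181/65; 72/65 6/13 4/5 108/65; 0 0 0 1]
M⁻¹ · (-2/65, 15/13, -26/5)ᵀ = (-3, -1, -2)ᵀ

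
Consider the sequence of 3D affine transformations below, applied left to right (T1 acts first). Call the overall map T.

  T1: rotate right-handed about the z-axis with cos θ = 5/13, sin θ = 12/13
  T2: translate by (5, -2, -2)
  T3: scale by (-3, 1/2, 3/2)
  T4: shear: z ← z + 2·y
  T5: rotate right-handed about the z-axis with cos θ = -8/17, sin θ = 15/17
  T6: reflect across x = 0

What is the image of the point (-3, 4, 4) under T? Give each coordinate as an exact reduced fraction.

T1 rotate right-handed about the z-axis with cos θ = 5/13, sin θ = 12/13: (-3, 4, 4) → (-63/13, -16/13, 4)
T2 translate by (5, -2, -2): (-63/13, -16/13, 4) → (2/13, -42/13, 2)
T3 scale by (-3, 1/2, 3/2): (2/13, -42/13, 2) → (-6/13, -21/13, 3)
T4 shear: z ← z + 2·y: (-6/13, -21/13, 3) → (-6/13, -21/13, -3/13)
T5 rotate right-handed about the z-axis with cos θ = -8/17, sin θ = 15/17: (-6/13, -21/13, -3/13) → (363/221, 6/17, -3/13)
T6 reflect across x = 0: (363/221, 6/17, -3/13) → (-363/221, 6/17, -3/13)

T(p) = (-363/221, 6/17, -3/13)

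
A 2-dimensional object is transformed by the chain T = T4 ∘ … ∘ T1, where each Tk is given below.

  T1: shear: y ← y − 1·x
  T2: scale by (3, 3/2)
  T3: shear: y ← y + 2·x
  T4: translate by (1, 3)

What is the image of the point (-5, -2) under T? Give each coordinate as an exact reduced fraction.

T(p) = (-14, -45/2)

T1 shear: y ← y − 1·x: (-5, -2) → (-5, 3)
T2 scale by (3, 3/2): (-5, 3) → (-15, 9/2)
T3 shear: y ← y + 2·x: (-15, 9/2) → (-15, -51/2)
T4 translate by (1, 3): (-15, -51/2) → (-14, -45/2)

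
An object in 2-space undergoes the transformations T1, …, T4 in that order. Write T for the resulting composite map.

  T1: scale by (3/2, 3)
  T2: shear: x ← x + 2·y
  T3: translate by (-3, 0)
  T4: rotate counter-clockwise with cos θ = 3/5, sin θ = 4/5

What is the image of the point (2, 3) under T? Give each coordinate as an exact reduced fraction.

T1 scale by (3/2, 3): (2, 3) → (3, 9)
T2 shear: x ← x + 2·y: (3, 9) → (21, 9)
T3 translate by (-3, 0): (21, 9) → (18, 9)
T4 rotate counter-clockwise with cos θ = 3/5, sin θ = 4/5: (18, 9) → (18/5, 99/5)

T(p) = (18/5, 99/5)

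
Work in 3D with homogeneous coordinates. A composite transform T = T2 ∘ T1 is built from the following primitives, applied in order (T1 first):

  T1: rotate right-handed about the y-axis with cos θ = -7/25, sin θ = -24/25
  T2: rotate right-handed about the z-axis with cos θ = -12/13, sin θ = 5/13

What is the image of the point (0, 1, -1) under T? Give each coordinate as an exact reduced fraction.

T1 rotate right-handed about the y-axis with cos θ = -7/25, sin θ = -24/25: (0, 1, -1) → (24/25, 1, 7/25)
T2 rotate right-handed about the z-axis with cos θ = -12/13, sin θ = 5/13: (24/25, 1, 7/25) → (-413/325, -36/65, 7/25)

T(p) = (-413/325, -36/65, 7/25)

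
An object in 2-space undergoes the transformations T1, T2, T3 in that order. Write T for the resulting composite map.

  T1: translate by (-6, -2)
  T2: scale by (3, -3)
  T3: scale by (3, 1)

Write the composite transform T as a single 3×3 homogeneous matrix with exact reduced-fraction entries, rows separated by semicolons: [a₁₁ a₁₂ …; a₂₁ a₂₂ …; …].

T1 = [1 0 -6; 0 1 -2; 0 0 1]
T2·T1 = [3 0 -18; 0 -3 6; 0 0 1]
T3·…·T1 = [9 0 -54; 0 -3 6; 0 0 1]

T = [9 0 -54; 0 -3 6; 0 0 1]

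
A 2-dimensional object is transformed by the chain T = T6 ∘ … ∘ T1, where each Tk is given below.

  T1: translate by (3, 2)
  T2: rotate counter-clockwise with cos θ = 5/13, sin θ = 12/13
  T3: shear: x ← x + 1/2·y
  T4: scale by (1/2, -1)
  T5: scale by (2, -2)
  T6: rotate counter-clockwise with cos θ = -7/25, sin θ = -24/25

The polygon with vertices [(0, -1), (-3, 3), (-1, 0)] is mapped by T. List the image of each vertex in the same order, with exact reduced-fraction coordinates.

image vertices: (3607/650, -1138/325), (613/130, 158/65), (1611/325, -548/325)

T1 translate by (3, 2): (0, -1) → (3, 1); (-3, 3) → (0, 5); (-1, 0) → (2, 2)
T2 rotate counter-clockwise with cos θ = 5/13, sin θ = 12/13: (3, 1) → (3/13, 41/13); (0, 5) → (-60/13, 25/13); (2, 2) → (-14/13, 34/13)
T3 shear: x ← x + 1/2·y: (3/13, 41/13) → (47/26, 41/13); (-60/13, 25/13) → (-95/26, 25/13); (-14/13, 34/13) → (3/13, 34/13)
T4 scale by (1/2, -1): (47/26, 41/13) → (47/52, -41/13); (-95/26, 25/13) → (-95/52, -25/13); (3/13, 34/13) → (3/26, -34/13)
T5 scale by (2, -2): (47/52, -41/13) → (47/26, 82/13); (-95/52, -25/13) → (-95/26, 50/13); (3/26, -34/13) → (3/13, 68/13)
T6 rotate counter-clockwise with cos θ = -7/25, sin θ = -24/25: (47/26, 82/13) → (3607/650, -1138/325); (-95/26, 50/13) → (613/130, 158/65); (3/13, 68/13) → (1611/325, -548/325)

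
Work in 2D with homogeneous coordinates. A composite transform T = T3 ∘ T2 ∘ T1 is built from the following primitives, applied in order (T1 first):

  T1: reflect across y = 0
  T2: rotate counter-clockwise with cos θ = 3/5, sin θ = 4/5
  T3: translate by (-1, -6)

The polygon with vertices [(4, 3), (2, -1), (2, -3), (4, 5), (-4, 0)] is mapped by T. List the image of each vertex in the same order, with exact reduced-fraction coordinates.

T1 reflect across y = 0: (4, 3) → (4, -3); (2, -1) → (2, 1); (2, -3) → (2, 3); (4, 5) → (4, -5); (-4, 0) → (-4, 0)
T2 rotate counter-clockwise with cos θ = 3/5, sin θ = 4/5: (4, -3) → (24/5, 7/5); (2, 1) → (2/5, 11/5); (2, 3) → (-6/5, 17/5); (4, -5) → (32/5, 1/5); (-4, 0) → (-12/5, -16/5)
T3 translate by (-1, -6): (24/5, 7/5) → (19/5, -23/5); (2/5, 11/5) → (-3/5, -19/5); (-6/5, 17/5) → (-11/5, -13/5); (32/5, 1/5) → (27/5, -29/5); (-12/5, -16/5) → (-17/5, -46/5)

image vertices: (19/5, -23/5), (-3/5, -19/5), (-11/5, -13/5), (27/5, -29/5), (-17/5, -46/5)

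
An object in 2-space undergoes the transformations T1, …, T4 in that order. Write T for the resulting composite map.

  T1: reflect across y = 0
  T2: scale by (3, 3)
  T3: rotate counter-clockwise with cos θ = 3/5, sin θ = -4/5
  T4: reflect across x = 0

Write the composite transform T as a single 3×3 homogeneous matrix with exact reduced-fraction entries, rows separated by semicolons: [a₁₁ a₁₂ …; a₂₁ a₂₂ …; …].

T1 = [1 0 0; 0 -1 0; 0 0 1]
T2·T1 = [3 0 0; 0 -3 0; 0 0 1]
T3·…·T1 = [9/5 -12/5 0; -12/5 -9/5 0; 0 0 1]
T4·…·T1 = [-9/5 12/5 0; -12/5 -9/5 0; 0 0 1]

T = [-9/5 12/5 0; -12/5 -9/5 0; 0 0 1]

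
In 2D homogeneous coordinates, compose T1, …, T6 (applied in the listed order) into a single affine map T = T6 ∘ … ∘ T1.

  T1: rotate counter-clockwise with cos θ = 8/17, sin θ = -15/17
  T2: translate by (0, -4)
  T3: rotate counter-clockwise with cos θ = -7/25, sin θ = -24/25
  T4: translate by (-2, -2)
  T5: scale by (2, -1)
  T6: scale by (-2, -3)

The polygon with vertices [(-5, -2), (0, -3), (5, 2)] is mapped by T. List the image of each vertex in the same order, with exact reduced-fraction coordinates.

image vertices: (2304/425, 2679/425), (10972/425, 2622/425), (17552/425, -4923/425)

T1 rotate counter-clockwise with cos θ = 8/17, sin θ = -15/17: (-5, -2) → (-70/17, 59/17); (0, -3) → (-45/17, -24/17); (5, 2) → (70/17, -59/17)
T2 translate by (0, -4): (-70/17, 59/17) → (-70/17, -9/17); (-45/17, -24/17) → (-45/17, -92/17); (70/17, -59/17) → (70/17, -127/17)
T3 rotate counter-clockwise with cos θ = -7/25, sin θ = -24/25: (-70/17, -9/17) → (274/425, 1743/425); (-45/17, -92/17) → (-1893/425, 1724/425); (70/17, -127/17) → (-3538/425, -791/425)
T4 translate by (-2, -2): (274/425, 1743/425) → (-576/425, 893/425); (-1893/425, 1724/425) → (-2743/425, 874/425); (-3538/425, -791/425) → (-4388/425, -1641/425)
T5 scale by (2, -1): (-576/425, 893/425) → (-1152/425, -893/425); (-2743/425, 874/425) → (-5486/425, -874/425); (-4388/425, -1641/425) → (-8776/425, 1641/425)
T6 scale by (-2, -3): (-1152/425, -893/425) → (2304/425, 2679/425); (-5486/425, -874/425) → (10972/425, 2622/425); (-8776/425, 1641/425) → (17552/425, -4923/425)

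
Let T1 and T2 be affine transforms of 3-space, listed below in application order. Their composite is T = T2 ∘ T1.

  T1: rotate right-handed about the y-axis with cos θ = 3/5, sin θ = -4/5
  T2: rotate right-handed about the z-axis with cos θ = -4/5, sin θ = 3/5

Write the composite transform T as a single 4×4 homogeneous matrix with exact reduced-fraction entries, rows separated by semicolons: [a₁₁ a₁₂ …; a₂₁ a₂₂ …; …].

T1 = [3/5 0 -4/5 0; 0 1 0 0; 4/5 0 3/5 0; 0 0 0 1]
T2·T1 = [-12/25 -3/5 16/25 0; 9/25 -4/5 -12/25 0; 4/5 0 3/5 0; 0 0 0 1]

T = [-12/25 -3/5 16/25 0; 9/25 -4/5 -12/25 0; 4/5 0 3/5 0; 0 0 0 1]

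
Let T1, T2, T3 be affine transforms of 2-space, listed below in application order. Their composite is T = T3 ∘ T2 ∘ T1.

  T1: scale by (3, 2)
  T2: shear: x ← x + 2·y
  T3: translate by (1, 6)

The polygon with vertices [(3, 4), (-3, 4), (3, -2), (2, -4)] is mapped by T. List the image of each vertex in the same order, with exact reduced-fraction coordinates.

T1 scale by (3, 2): (3, 4) → (9, 8); (-3, 4) → (-9, 8); (3, -2) → (9, -4); (2, -4) → (6, -8)
T2 shear: x ← x + 2·y: (9, 8) → (25, 8); (-9, 8) → (7, 8); (9, -4) → (1, -4); (6, -8) → (-10, -8)
T3 translate by (1, 6): (25, 8) → (26, 14); (7, 8) → (8, 14); (1, -4) → (2, 2); (-10, -8) → (-9, -2)

image vertices: (26, 14), (8, 14), (2, 2), (-9, -2)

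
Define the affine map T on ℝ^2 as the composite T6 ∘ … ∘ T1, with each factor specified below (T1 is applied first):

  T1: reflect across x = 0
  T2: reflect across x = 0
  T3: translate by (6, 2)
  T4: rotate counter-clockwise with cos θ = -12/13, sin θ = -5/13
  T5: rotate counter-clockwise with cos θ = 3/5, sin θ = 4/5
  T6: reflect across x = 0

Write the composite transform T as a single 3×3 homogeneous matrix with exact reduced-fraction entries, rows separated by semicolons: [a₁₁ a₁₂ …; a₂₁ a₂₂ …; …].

T1 = [-1 0 0; 0 1 0; 0 0 1]
T2·T1 = [1 0 0; 0 1 0; 0 0 1]
T3·…·T1 = [1 0 6; 0 1 2; 0 0 1]
T4·…·T1 = [-12/13 5/13 -62/13; -5/13 -12/13 -54/13; 0 0 1]
T5·…·T1 = [-16/65 63/65 6/13; -63/65 -16/65 -82/13; 0 0 1]
T6·…·T1 = [16/65 -63/65 -6/13; -63/65 -16/65 -82/13; 0 0 1]

T = [16/65 -63/65 -6/13; -63/65 -16/65 -82/13; 0 0 1]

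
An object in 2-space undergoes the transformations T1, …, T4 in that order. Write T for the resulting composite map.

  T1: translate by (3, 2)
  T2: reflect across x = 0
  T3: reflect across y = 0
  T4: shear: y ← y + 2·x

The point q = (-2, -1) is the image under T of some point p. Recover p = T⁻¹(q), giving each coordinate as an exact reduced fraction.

p = (-1, -5)

T1 = [1 0 3; 0 1 2; 0 0 1]
T2·T1 = [-1 0 -3; 0 1 2; 0 0 1]
T3·…·T1 = [-1 0 -3; 0 -1 -2; 0 0 1]
T4·…·T1 = [-1 0 -3; -2 -1 -8; 0 0 1]
det M = 1; M⁻¹ = [-1 0 -3; 2 -1 -2; 0 0 1]
M⁻¹ · (-2, -1)ᵀ = (-1, -5)ᵀ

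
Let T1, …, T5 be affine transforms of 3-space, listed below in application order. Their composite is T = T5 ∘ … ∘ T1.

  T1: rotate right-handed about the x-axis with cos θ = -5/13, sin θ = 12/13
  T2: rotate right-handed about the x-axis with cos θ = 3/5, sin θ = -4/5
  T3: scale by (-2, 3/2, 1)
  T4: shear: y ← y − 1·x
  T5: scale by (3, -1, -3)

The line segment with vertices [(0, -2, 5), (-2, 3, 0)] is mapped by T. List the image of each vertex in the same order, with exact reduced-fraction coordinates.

T1 rotate right-handed about the x-axis with cos θ = -5/13, sin θ = 12/13: (0, -2, 5) → (0, -50/13, -49/13); (-2, 3, 0) → (-2, -15/13, 36/13)
T2 rotate right-handed about the x-axis with cos θ = 3/5, sin θ = -4/5: (0, -50/13, -49/13) → (0, -346/65, 53/65); (-2, -15/13, 36/13) → (-2, 99/65, 168/65)
T3 scale by (-2, 3/2, 1): (0, -346/65, 53/65) → (0, -519/65, 53/65); (-2, 99/65, 168/65) → (4, 297/130, 168/65)
T4 shear: y ← y − 1·x: (0, -519/65, 53/65) → (0, -519/65, 53/65); (4, 297/130, 168/65) → (4, -223/130, 168/65)
T5 scale by (3, -1, -3): (0, -519/65, 53/65) → (0, 519/65, -159/65); (4, -223/130, 168/65) → (12, 223/130, -504/65)

image vertices: (0, 519/65, -159/65), (12, 223/130, -504/65)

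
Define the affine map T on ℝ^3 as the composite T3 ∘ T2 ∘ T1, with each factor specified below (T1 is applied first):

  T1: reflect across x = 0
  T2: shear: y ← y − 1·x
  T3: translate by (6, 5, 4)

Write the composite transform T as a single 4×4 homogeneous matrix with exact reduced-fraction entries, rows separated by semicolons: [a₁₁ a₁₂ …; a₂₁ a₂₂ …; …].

T1 = [-1 0 0 0; 0 1 0 0; 0 0 1 0; 0 0 0 1]
T2·T1 = [-1 0 0 0; 1 1 0 0; 0 0 1 0; 0 0 0 1]
T3·…·T1 = [-1 0 0 6; 1 1 0 5; 0 0 1 4; 0 0 0 1]

T = [-1 0 0 6; 1 1 0 5; 0 0 1 4; 0 0 0 1]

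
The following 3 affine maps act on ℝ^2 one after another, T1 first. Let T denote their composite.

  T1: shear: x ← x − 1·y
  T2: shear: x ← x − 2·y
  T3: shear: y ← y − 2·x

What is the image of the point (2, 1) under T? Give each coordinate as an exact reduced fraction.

T1 shear: x ← x − 1·y: (2, 1) → (1, 1)
T2 shear: x ← x − 2·y: (1, 1) → (-1, 1)
T3 shear: y ← y − 2·x: (-1, 1) → (-1, 3)

T(p) = (-1, 3)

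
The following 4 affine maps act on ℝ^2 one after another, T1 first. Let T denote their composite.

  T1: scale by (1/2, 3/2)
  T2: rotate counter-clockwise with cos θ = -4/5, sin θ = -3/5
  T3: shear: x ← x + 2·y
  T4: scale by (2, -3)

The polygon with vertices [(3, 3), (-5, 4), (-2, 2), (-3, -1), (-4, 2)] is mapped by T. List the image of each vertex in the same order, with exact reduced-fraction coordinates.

image vertices: (-15, 27/2), (-2, 99/10), (-2, 27/5), (9, -63/10), (2, 18/5)

T1 scale by (1/2, 3/2): (3, 3) → (3/2, 9/2); (-5, 4) → (-5/2, 6); (-2, 2) → (-1, 3); (-3, -1) → (-3/2, -3/2); (-4, 2) → (-2, 3)
T2 rotate counter-clockwise with cos θ = -4/5, sin θ = -3/5: (3/2, 9/2) → (3/2, -9/2); (-5/2, 6) → (28/5, -33/10); (-1, 3) → (13/5, -9/5); (-3/2, -3/2) → (3/10, 21/10); (-2, 3) → (17/5, -6/5)
T3 shear: x ← x + 2·y: (3/2, -9/2) → (-15/2, -9/2); (28/5, -33/10) → (-1, -33/10); (13/5, -9/5) → (-1, -9/5); (3/10, 21/10) → (9/2, 21/10); (17/5, -6/5) → (1, -6/5)
T4 scale by (2, -3): (-15/2, -9/2) → (-15, 27/2); (-1, -33/10) → (-2, 99/10); (-1, -9/5) → (-2, 27/5); (9/2, 21/10) → (9, -63/10); (1, -6/5) → (2, 18/5)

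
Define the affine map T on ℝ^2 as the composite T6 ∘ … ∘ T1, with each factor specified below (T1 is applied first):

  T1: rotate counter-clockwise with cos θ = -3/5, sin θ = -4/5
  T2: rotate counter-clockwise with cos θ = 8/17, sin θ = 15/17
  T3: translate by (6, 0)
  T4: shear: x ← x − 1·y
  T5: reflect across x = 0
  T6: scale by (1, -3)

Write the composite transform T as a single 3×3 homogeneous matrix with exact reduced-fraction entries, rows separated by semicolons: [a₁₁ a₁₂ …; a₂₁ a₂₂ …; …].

T1 = [-3/5 4/5 0; -4/5 -3/5 0; 0 0 1]
T2·T1 = [36/85 77/85 0; -77/85 36/85 0; 0 0 1]
T3·…·T1 = [36/85 77/85 6; -77/85 36/85 0; 0 0 1]
T4·…·T1 = [113/85 41/85 6; -77/85 36/85 0; 0 0 1]
T5·…·T1 = [-113/85 -41/85 -6; -77/85 36/85 0; 0 0 1]
T6·…·T1 = [-113/85 -41/85 -6; 231/85 -108/85 0; 0 0 1]

T = [-113/85 -41/85 -6; 231/85 -108/85 0; 0 0 1]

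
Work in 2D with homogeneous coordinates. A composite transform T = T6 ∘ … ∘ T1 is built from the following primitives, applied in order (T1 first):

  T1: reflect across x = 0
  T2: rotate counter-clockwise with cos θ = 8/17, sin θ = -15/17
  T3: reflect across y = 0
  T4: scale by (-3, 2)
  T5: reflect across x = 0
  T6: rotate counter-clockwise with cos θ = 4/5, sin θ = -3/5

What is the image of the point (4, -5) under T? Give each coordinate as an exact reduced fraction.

T1 reflect across x = 0: (4, -5) → (-4, -5)
T2 rotate counter-clockwise with cos θ = 8/17, sin θ = -15/17: (-4, -5) → (-107/17, 20/17)
T3 reflect across y = 0: (-107/17, 20/17) → (-107/17, -20/17)
T4 scale by (-3, 2): (-107/17, -20/17) → (321/17, -40/17)
T5 reflect across x = 0: (321/17, -40/17) → (-321/17, -40/17)
T6 rotate counter-clockwise with cos θ = 4/5, sin θ = -3/5: (-321/17, -40/17) → (-1404/85, 803/85)

T(p) = (-1404/85, 803/85)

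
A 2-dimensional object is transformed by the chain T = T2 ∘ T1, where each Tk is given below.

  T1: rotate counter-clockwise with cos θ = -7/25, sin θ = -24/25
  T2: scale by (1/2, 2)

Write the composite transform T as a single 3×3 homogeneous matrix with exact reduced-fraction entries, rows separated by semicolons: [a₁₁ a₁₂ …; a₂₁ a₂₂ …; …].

T = [-7/50 12/25 0; -48/25 -14/25 0; 0 0 1]

T1 = [-7/25 24/25 0; -24/25 -7/25 0; 0 0 1]
T2·T1 = [-7/50 12/25 0; -48/25 -14/25 0; 0 0 1]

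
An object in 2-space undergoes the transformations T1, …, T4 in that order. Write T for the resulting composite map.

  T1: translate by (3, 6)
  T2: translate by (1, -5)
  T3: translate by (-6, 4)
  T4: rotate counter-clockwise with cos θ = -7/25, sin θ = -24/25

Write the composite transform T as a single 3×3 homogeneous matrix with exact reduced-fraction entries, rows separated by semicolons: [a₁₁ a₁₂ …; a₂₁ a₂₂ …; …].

T = [-7/25 24/25 134/25; -24/25 -7/25 13/25; 0 0 1]

T1 = [1 0 3; 0 1 6; 0 0 1]
T2·T1 = [1 0 4; 0 1 1; 0 0 1]
T3·…·T1 = [1 0 -2; 0 1 5; 0 0 1]
T4·…·T1 = [-7/25 24/25 134/25; -24/25 -7/25 13/25; 0 0 1]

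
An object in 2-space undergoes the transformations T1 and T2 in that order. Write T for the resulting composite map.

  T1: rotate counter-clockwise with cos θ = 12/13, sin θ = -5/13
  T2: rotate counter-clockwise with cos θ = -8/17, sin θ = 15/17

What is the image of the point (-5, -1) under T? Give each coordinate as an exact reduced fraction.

T(p) = (25/17, -83/17)

T1 rotate counter-clockwise with cos θ = 12/13, sin θ = -5/13: (-5, -1) → (-5, 1)
T2 rotate counter-clockwise with cos θ = -8/17, sin θ = 15/17: (-5, 1) → (25/17, -83/17)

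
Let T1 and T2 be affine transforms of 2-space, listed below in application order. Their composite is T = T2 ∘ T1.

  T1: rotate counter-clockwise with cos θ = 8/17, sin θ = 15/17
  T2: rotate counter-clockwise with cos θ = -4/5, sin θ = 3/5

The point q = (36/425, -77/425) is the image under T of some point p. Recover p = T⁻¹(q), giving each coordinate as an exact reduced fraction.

T1 = [8/17 -15/17 0; 15/17 8/17 0; 0 0 1]
T2·T1 = [-77/85 36/85 0; -36/85 -77/85 0; 0 0 1]
det M = 1; M⁻¹ = [-77/85 -36/85 0; 36/85 -77/85 0; 0 0 1]
M⁻¹ · (36/425, -77/425)ᵀ = (0, 1/5)ᵀ

p = (0, 1/5)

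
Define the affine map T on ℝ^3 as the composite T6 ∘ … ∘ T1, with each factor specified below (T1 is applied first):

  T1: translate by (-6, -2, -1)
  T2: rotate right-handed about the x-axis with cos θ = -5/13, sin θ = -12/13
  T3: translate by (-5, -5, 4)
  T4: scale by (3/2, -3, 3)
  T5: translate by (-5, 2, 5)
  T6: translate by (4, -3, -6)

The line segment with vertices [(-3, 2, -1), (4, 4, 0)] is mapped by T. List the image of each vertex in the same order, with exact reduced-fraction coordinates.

T1 translate by (-6, -2, -1): (-3, 2, -1) → (-9, 0, -2); (4, 4, 0) → (-2, 2, -1)
T2 rotate right-handed about the x-axis with cos θ = -5/13, sin θ = -12/13: (-9, 0, -2) → (-9, -24/13, 10/13); (-2, 2, -1) → (-2, -22/13, -19/13)
T3 translate by (-5, -5, 4): (-9, -24/13, 10/13) → (-14, -89/13, 62/13); (-2, -22/13, -19/13) → (-7, -87/13, 33/13)
T4 scale by (3/2, -3, 3): (-14, -89/13, 62/13) → (-21, 267/13, 186/13); (-7, -87/13, 33/13) → (-21/2, 261/13, 99/13)
T5 translate by (-5, 2, 5): (-21, 267/13, 186/13) → (-26, 293/13, 251/13); (-21/2, 261/13, 99/13) → (-31/2, 287/13, 164/13)
T6 translate by (4, -3, -6): (-26, 293/13, 251/13) → (-22, 254/13, 173/13); (-31/2, 287/13, 164/13) → (-23/2, 248/13, 86/13)

image vertices: (-22, 254/13, 173/13), (-23/2, 248/13, 86/13)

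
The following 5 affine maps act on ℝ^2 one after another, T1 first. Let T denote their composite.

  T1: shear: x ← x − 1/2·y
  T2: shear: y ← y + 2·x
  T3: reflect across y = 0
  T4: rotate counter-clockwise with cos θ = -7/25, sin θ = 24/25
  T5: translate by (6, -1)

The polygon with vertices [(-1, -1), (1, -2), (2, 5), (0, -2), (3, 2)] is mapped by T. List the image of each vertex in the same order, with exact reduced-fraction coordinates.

T1 shear: x ← x − 1/2·y: (-1, -1) → (-1/2, -1); (1, -2) → (2, -2); (2, 5) → (-1/2, 5); (0, -2) → (1, -2); (3, 2) → (2, 2)
T2 shear: y ← y + 2·x: (-1/2, -1) → (-1/2, -2); (2, -2) → (2, 2); (-1/2, 5) → (-1/2, 4); (1, -2) → (1, 0); (2, 2) → (2, 6)
T3 reflect across y = 0: (-1/2, -2) → (-1/2, 2); (2, 2) → (2, -2); (-1/2, 4) → (-1/2, -4); (1, 0) → (1, 0); (2, 6) → (2, -6)
T4 rotate counter-clockwise with cos θ = -7/25, sin θ = 24/25: (-1/2, 2) → (-89/50, -26/25); (2, -2) → (34/25, 62/25); (-1/2, -4) → (199/50, 16/25); (1, 0) → (-7/25, 24/25); (2, -6) → (26/5, 18/5)
T5 translate by (6, -1): (-89/50, -26/25) → (211/50, -51/25); (34/25, 62/25) → (184/25, 37/25); (199/50, 16/25) → (499/50, -9/25); (-7/25, 24/25) → (143/25, -1/25); (26/5, 18/5) → (56/5, 13/5)

image vertices: (211/50, -51/25), (184/25, 37/25), (499/50, -9/25), (143/25, -1/25), (56/5, 13/5)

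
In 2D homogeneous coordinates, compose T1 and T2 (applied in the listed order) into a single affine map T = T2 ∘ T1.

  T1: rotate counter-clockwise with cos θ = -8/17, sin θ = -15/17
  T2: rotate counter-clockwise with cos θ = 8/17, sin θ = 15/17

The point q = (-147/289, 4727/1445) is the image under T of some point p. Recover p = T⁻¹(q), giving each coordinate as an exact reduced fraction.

T1 = [-8/17 15/17 0; -15/17 -8/17 0; 0 0 1]
T2·T1 = [161/289 240/289 0; -240/289 161/289 0; 0 0 1]
det M = 1; M⁻¹ = [161/289 -240/289 0; 240/289 161/289 0; 0 0 1]
M⁻¹ · (-147/289, 4727/1445)ᵀ = (-3, 7/5)ᵀ

p = (-3, 7/5)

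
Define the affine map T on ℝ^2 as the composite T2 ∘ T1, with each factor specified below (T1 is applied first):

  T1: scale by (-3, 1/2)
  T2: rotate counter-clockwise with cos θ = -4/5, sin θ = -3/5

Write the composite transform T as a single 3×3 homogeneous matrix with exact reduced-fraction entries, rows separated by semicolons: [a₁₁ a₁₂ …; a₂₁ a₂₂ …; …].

T = [12/5 3/10 0; 9/5 -2/5 0; 0 0 1]

T1 = [-3 0 0; 0 1/2 0; 0 0 1]
T2·T1 = [12/5 3/10 0; 9/5 -2/5 0; 0 0 1]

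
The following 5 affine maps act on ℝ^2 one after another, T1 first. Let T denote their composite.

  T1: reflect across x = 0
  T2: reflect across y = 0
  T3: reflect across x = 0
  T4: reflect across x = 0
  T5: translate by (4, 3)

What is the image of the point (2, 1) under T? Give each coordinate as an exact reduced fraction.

T(p) = (2, 2)

T1 reflect across x = 0: (2, 1) → (-2, 1)
T2 reflect across y = 0: (-2, 1) → (-2, -1)
T3 reflect across x = 0: (-2, -1) → (2, -1)
T4 reflect across x = 0: (2, -1) → (-2, -1)
T5 translate by (4, 3): (-2, -1) → (2, 2)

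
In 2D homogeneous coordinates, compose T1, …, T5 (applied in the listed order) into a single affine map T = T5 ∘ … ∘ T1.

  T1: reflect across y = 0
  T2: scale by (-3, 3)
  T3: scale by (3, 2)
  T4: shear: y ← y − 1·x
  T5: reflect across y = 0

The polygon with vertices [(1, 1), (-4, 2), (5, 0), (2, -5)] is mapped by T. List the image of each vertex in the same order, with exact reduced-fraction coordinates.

T1 reflect across y = 0: (1, 1) → (1, -1); (-4, 2) → (-4, -2); (5, 0) → (5, 0); (2, -5) → (2, 5)
T2 scale by (-3, 3): (1, -1) → (-3, -3); (-4, -2) → (12, -6); (5, 0) → (-15, 0); (2, 5) → (-6, 15)
T3 scale by (3, 2): (-3, -3) → (-9, -6); (12, -6) → (36, -12); (-15, 0) → (-45, 0); (-6, 15) → (-18, 30)
T4 shear: y ← y − 1·x: (-9, -6) → (-9, 3); (36, -12) → (36, -48); (-45, 0) → (-45, 45); (-18, 30) → (-18, 48)
T5 reflect across y = 0: (-9, 3) → (-9, -3); (36, -48) → (36, 48); (-45, 45) → (-45, -45); (-18, 48) → (-18, -48)

image vertices: (-9, -3), (36, 48), (-45, -45), (-18, -48)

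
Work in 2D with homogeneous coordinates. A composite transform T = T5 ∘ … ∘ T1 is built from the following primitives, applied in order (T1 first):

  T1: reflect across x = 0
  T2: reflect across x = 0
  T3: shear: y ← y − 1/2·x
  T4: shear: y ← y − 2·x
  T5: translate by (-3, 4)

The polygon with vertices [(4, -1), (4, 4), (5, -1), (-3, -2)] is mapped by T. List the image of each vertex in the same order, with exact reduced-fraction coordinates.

image vertices: (1, -7), (1, -2), (2, -19/2), (-6, 19/2)

T1 reflect across x = 0: (4, -1) → (-4, -1); (4, 4) → (-4, 4); (5, -1) → (-5, -1); (-3, -2) → (3, -2)
T2 reflect across x = 0: (-4, -1) → (4, -1); (-4, 4) → (4, 4); (-5, -1) → (5, -1); (3, -2) → (-3, -2)
T3 shear: y ← y − 1/2·x: (4, -1) → (4, -3); (4, 4) → (4, 2); (5, -1) → (5, -7/2); (-3, -2) → (-3, -1/2)
T4 shear: y ← y − 2·x: (4, -3) → (4, -11); (4, 2) → (4, -6); (5, -7/2) → (5, -27/2); (-3, -1/2) → (-3, 11/2)
T5 translate by (-3, 4): (4, -11) → (1, -7); (4, -6) → (1, -2); (5, -27/2) → (2, -19/2); (-3, 11/2) → (-6, 19/2)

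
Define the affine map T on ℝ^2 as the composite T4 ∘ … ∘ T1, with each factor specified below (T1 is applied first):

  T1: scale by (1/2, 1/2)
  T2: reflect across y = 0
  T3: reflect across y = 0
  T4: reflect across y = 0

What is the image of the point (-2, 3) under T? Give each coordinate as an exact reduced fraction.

T(p) = (-1, -3/2)

T1 scale by (1/2, 1/2): (-2, 3) → (-1, 3/2)
T2 reflect across y = 0: (-1, 3/2) → (-1, -3/2)
T3 reflect across y = 0: (-1, -3/2) → (-1, 3/2)
T4 reflect across y = 0: (-1, 3/2) → (-1, -3/2)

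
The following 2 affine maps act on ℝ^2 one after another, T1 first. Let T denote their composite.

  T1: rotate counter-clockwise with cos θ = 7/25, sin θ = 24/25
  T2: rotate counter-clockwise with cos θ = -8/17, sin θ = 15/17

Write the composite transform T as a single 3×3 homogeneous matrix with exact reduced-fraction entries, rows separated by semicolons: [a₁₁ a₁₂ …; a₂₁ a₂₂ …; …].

T = [-416/425 87/425 0; -87/425 -416/425 0; 0 0 1]

T1 = [7/25 -24/25 0; 24/25 7/25 0; 0 0 1]
T2·T1 = [-416/425 87/425 0; -87/425 -416/425 0; 0 0 1]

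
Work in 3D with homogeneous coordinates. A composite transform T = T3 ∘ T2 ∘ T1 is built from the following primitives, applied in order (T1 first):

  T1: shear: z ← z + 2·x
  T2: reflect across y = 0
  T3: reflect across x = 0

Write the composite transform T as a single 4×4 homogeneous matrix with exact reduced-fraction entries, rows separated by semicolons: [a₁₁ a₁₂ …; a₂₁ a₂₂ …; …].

T1 = [1 0 0 0; 0 1 0 0; 2 0 1 0; 0 0 0 1]
T2·T1 = [1 0 0 0; 0 -1 0 0; 2 0 1 0; 0 0 0 1]
T3·…·T1 = [-1 0 0 0; 0 -1 0 0; 2 0 1 0; 0 0 0 1]

T = [-1 0 0 0; 0 -1 0 0; 2 0 1 0; 0 0 0 1]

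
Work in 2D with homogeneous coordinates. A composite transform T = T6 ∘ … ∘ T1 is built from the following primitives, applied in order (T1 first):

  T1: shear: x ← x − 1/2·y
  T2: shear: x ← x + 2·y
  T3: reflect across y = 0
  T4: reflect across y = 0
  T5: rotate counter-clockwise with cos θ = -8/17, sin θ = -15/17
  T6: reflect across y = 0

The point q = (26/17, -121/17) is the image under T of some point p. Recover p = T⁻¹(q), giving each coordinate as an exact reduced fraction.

T1 = [1 -1/2 0; 0 1 0; 0 0 1]
T2·T1 = [1 3/2 0; 0 1 0; 0 0 1]
T3·…·T1 = [1 3/2 0; 0 -1 0; 0 0 1]
T4·…·T1 = [1 3/2 0; 0 1 0; 0 0 1]
T5·…·T1 = [-8/17 3/17 0; -15/17 -61/34 0; 0 0 1]
T6·…·T1 = [-8/17 3/17 0; 15/17 61/34 0; 0 0 1]
det M = -1; M⁻¹ = [-61/34 3/17 0; 15/17 8/17 0; 0 0 1]
M⁻¹ · (26/17, -121/17)ᵀ = (-4, -2)ᵀ

p = (-4, -2)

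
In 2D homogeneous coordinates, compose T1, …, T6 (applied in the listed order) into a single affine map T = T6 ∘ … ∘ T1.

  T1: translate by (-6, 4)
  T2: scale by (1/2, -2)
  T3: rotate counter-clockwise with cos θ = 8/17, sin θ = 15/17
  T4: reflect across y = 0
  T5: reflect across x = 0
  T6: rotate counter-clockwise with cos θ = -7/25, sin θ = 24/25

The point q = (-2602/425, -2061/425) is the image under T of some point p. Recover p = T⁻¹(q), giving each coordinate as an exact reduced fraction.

p = (-4, -1)

T1 = [1 0 -6; 0 1 4; 0 0 1]
T2·T1 = [1/2 0 -3; 0 -2 -8; 0 0 1]
T3·…·T1 = [4/17 30/17 96/17; 15/34 -16/17 -109/17; 0 0 1]
T4·…·T1 = [4/17 30/17 96/17; -15/34 16/17 109/17; 0 0 1]
T5·…·T1 = [-4/17 -30/17 -96/17; -15/34 16/17 109/17; 0 0 1]
T6·…·T1 = [208/425 -174/425 -1944/425; -87/850 -832/425 -3067/425; 0 0 1]
det M = -1; M⁻¹ = [832/425 -174/425 6; -87/850 -208/425 -4; 0 0 1]
M⁻¹ · (-2602/425, -2061/425)ᵀ = (-4, -1)ᵀ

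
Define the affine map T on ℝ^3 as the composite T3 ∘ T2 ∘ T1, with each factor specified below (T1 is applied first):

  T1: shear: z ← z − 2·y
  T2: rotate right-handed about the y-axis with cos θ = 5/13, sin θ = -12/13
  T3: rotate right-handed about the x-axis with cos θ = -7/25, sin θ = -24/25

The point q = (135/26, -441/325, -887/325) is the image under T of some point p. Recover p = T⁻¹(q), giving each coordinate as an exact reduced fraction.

p = (3/2, 3, 1)

T1 = [1 0 0 0; 0 1 0 0; 0 -2 1 0; 0 0 0 1]
T2·T1 = [5/13 24/13 -12/13 0; 0 1 0 0; 12/13 -10/13 5/13 0; 0 0 0 1]
T3·…·T1 = [5/13 24/13 -12/13 0; 288/325 -331/325 24/65 0; -84/325 -242/325 -7/65 0; 0 0 0 1]
det M = 1; M⁻¹ = [5/13 288/325 -84/325 0; 0 -7/25 -24/25 0; -12/13 -62/325 -659/325 0; 0 0 0 1]
M⁻¹ · (135/26, -441/325, -887/325)ᵀ = (3/2, 3, 1)ᵀ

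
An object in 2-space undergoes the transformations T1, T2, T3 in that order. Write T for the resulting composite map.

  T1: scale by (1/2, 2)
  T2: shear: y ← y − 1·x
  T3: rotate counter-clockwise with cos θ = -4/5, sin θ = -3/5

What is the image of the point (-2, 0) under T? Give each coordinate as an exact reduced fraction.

T1 scale by (1/2, 2): (-2, 0) → (-1, 0)
T2 shear: y ← y − 1·x: (-1, 0) → (-1, 1)
T3 rotate counter-clockwise with cos θ = -4/5, sin θ = -3/5: (-1, 1) → (7/5, -1/5)

T(p) = (7/5, -1/5)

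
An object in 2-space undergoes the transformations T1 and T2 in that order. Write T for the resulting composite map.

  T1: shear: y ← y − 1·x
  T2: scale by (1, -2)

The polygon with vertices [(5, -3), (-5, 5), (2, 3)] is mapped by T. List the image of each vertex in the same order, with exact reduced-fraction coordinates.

image vertices: (5, 16), (-5, -20), (2, -2)

T1 shear: y ← y − 1·x: (5, -3) → (5, -8); (-5, 5) → (-5, 10); (2, 3) → (2, 1)
T2 scale by (1, -2): (5, -8) → (5, 16); (-5, 10) → (-5, -20); (2, 1) → (2, -2)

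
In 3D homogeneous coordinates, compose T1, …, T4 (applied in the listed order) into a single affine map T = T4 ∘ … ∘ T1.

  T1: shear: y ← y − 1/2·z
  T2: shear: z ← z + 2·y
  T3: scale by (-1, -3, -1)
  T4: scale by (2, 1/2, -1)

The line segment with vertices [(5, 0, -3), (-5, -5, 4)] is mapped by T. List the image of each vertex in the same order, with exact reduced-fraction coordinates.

image vertices: (-10, -9/4, 0), (10, 21/2, -10)

T1 shear: y ← y − 1/2·z: (5, 0, -3) → (5, 3/2, -3); (-5, -5, 4) → (-5, -7, 4)
T2 shear: z ← z + 2·y: (5, 3/2, -3) → (5, 3/2, 0); (-5, -7, 4) → (-5, -7, -10)
T3 scale by (-1, -3, -1): (5, 3/2, 0) → (-5, -9/2, 0); (-5, -7, -10) → (5, 21, 10)
T4 scale by (2, 1/2, -1): (-5, -9/2, 0) → (-10, -9/4, 0); (5, 21, 10) → (10, 21/2, -10)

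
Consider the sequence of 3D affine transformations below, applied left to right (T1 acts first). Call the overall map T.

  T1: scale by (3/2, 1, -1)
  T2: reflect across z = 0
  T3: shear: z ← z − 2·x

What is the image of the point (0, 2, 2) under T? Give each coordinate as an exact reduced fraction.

T(p) = (0, 2, 2)

T1 scale by (3/2, 1, -1): (0, 2, 2) → (0, 2, -2)
T2 reflect across z = 0: (0, 2, -2) → (0, 2, 2)
T3 shear: z ← z − 2·x: (0, 2, 2) → (0, 2, 2)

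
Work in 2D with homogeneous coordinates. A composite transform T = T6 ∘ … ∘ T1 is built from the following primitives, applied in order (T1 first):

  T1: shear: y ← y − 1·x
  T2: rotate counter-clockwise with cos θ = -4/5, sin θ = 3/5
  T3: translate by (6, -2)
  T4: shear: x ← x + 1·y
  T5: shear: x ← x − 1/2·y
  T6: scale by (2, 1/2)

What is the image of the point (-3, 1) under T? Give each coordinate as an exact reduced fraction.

T(p) = (5, -7/2)

T1 shear: y ← y − 1·x: (-3, 1) → (-3, 4)
T2 rotate counter-clockwise with cos θ = -4/5, sin θ = 3/5: (-3, 4) → (0, -5)
T3 translate by (6, -2): (0, -5) → (6, -7)
T4 shear: x ← x + 1·y: (6, -7) → (-1, -7)
T5 shear: x ← x − 1/2·y: (-1, -7) → (5/2, -7)
T6 scale by (2, 1/2): (5/2, -7) → (5, -7/2)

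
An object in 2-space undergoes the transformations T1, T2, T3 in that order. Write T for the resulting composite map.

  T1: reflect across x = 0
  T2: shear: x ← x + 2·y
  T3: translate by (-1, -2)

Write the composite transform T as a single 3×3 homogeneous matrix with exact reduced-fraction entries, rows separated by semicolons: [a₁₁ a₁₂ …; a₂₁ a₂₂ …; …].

T = [-1 2 -1; 0 1 -2; 0 0 1]

T1 = [-1 0 0; 0 1 0; 0 0 1]
T2·T1 = [-1 2 0; 0 1 0; 0 0 1]
T3·…·T1 = [-1 2 -1; 0 1 -2; 0 0 1]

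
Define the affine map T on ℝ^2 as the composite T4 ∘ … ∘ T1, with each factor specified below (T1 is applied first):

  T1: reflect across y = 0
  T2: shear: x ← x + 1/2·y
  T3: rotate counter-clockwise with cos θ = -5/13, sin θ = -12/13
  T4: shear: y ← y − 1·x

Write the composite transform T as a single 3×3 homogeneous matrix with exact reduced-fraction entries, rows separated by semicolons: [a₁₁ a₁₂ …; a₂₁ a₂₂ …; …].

T1 = [1 0 0; 0 -1 0; 0 0 1]
T2·T1 = [1 -1/2 0; 0 -1 0; 0 0 1]
T3·…·T1 = [-5/13 -19/26 0; -12/13 11/13 0; 0 0 1]
T4·…·T1 = [-5/13 -19/26 0; -7/13 41/26 0; 0 0 1]

T = [-5/13 -19/26 0; -7/13 41/26 0; 0 0 1]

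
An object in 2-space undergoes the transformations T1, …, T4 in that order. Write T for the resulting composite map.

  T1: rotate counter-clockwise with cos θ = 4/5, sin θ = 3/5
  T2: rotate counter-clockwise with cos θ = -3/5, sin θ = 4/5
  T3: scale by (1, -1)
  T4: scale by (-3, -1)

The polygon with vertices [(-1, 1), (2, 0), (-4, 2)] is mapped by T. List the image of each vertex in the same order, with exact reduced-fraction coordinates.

image vertices: (-51/25, -31/25), (144/25, 14/25), (-246/25, -76/25)

T1 rotate counter-clockwise with cos θ = 4/5, sin θ = 3/5: (-1, 1) → (-7/5, 1/5); (2, 0) → (8/5, 6/5); (-4, 2) → (-22/5, -4/5)
T2 rotate counter-clockwise with cos θ = -3/5, sin θ = 4/5: (-7/5, 1/5) → (17/25, -31/25); (8/5, 6/5) → (-48/25, 14/25); (-22/5, -4/5) → (82/25, -76/25)
T3 scale by (1, -1): (17/25, -31/25) → (17/25, 31/25); (-48/25, 14/25) → (-48/25, -14/25); (82/25, -76/25) → (82/25, 76/25)
T4 scale by (-3, -1): (17/25, 31/25) → (-51/25, -31/25); (-48/25, -14/25) → (144/25, 14/25); (82/25, 76/25) → (-246/25, -76/25)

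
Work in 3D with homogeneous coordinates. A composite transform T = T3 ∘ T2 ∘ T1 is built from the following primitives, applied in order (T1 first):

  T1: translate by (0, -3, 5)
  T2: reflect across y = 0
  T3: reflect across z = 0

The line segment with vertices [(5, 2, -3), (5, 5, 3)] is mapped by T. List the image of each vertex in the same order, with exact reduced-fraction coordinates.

image vertices: (5, 1, -2), (5, -2, -8)

T1 translate by (0, -3, 5): (5, 2, -3) → (5, -1, 2); (5, 5, 3) → (5, 2, 8)
T2 reflect across y = 0: (5, -1, 2) → (5, 1, 2); (5, 2, 8) → (5, -2, 8)
T3 reflect across z = 0: (5, 1, 2) → (5, 1, -2); (5, -2, 8) → (5, -2, -8)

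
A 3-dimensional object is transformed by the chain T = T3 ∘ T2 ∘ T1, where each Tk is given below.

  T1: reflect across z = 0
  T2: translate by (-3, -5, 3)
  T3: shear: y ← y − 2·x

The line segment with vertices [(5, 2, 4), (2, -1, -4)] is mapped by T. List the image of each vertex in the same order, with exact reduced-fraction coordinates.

image vertices: (2, -7, -1), (-1, -4, 7)

T1 reflect across z = 0: (5, 2, 4) → (5, 2, -4); (2, -1, -4) → (2, -1, 4)
T2 translate by (-3, -5, 3): (5, 2, -4) → (2, -3, -1); (2, -1, 4) → (-1, -6, 7)
T3 shear: y ← y − 2·x: (2, -3, -1) → (2, -7, -1); (-1, -6, 7) → (-1, -4, 7)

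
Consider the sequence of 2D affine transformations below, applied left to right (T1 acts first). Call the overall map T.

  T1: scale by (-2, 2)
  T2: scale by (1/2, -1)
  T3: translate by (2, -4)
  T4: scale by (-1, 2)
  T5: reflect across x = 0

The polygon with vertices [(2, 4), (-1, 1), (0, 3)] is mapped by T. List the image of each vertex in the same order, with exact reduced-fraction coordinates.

image vertices: (0, -24), (3, -12), (2, -20)

T1 scale by (-2, 2): (2, 4) → (-4, 8); (-1, 1) → (2, 2); (0, 3) → (0, 6)
T2 scale by (1/2, -1): (-4, 8) → (-2, -8); (2, 2) → (1, -2); (0, 6) → (0, -6)
T3 translate by (2, -4): (-2, -8) → (0, -12); (1, -2) → (3, -6); (0, -6) → (2, -10)
T4 scale by (-1, 2): (0, -12) → (0, -24); (3, -6) → (-3, -12); (2, -10) → (-2, -20)
T5 reflect across x = 0: (0, -24) → (0, -24); (-3, -12) → (3, -12); (-2, -20) → (2, -20)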